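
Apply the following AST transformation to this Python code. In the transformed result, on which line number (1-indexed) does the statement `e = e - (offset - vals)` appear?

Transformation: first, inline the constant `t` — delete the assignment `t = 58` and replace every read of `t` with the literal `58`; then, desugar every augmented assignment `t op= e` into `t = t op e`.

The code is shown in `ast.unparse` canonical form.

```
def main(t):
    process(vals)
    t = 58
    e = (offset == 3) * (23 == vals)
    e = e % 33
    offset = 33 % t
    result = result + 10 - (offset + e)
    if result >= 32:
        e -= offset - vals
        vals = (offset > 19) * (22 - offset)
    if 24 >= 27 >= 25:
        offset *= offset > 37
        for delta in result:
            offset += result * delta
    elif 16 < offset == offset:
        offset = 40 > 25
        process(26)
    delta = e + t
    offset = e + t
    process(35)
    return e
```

Transformed code:
def main(t):
    process(vals)
    e = (offset == 3) * (23 == vals)
    e = e % 33
    offset = 33 % 58
    result = result + 10 - (offset + e)
    if result >= 32:
        e = e - (offset - vals)
        vals = (offset > 19) * (22 - offset)
    if 24 >= 27 >= 25:
        offset = offset * (offset > 37)
        for delta in result:
            offset = offset + result * delta
    elif 16 < offset == offset:
        offset = 40 > 25
        process(26)
    delta = e + 58
    offset = e + 58
    process(35)
    return e

8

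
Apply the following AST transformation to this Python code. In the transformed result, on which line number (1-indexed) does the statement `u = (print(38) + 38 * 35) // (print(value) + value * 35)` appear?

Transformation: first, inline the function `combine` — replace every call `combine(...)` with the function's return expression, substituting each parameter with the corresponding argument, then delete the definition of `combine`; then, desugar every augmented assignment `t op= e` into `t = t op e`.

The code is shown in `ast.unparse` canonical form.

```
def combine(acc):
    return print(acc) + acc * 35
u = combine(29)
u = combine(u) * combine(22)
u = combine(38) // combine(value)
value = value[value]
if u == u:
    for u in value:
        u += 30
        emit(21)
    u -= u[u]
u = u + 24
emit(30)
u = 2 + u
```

3

Transformed code:
u = print(29) + 29 * 35
u = (print(u) + u * 35) * (print(22) + 22 * 35)
u = (print(38) + 38 * 35) // (print(value) + value * 35)
value = value[value]
if u == u:
    for u in value:
        u = u + 30
        emit(21)
    u = u - u[u]
u = u + 24
emit(30)
u = 2 + u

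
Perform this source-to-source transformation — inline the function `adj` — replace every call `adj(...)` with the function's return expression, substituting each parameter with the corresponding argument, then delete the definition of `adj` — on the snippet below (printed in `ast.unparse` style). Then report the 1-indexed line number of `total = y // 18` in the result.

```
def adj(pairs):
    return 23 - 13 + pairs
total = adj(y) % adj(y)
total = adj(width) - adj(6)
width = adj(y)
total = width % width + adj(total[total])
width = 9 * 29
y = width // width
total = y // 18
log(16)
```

7

Transformed code:
total = (23 - 13 + y) % (23 - 13 + y)
total = 23 - 13 + width - (23 - 13 + 6)
width = 23 - 13 + y
total = width % width + (23 - 13 + total[total])
width = 9 * 29
y = width // width
total = y // 18
log(16)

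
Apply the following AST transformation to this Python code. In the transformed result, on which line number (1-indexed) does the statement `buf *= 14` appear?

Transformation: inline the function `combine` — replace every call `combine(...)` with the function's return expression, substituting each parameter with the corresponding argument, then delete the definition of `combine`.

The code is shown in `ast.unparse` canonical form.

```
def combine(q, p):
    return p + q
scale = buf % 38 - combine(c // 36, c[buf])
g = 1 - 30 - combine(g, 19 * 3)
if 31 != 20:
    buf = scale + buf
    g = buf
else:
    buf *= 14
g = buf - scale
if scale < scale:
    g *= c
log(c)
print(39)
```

7

Transformed code:
scale = buf % 38 - (c[buf] + c // 36)
g = 1 - 30 - (19 * 3 + g)
if 31 != 20:
    buf = scale + buf
    g = buf
else:
    buf *= 14
g = buf - scale
if scale < scale:
    g *= c
log(c)
print(39)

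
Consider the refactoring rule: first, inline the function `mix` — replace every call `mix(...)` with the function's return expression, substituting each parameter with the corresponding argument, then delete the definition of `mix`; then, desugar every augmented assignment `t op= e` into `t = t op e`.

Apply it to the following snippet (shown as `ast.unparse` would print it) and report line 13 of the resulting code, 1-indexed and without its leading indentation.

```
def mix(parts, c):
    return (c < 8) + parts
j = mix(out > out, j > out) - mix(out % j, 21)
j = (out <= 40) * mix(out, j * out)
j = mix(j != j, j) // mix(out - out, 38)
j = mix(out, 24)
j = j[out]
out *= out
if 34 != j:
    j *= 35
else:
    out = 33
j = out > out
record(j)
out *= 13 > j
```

Transformed code:
j = ((j > out) < 8) + (out > out) - ((21 < 8) + out % j)
j = (out <= 40) * ((j * out < 8) + out)
j = ((j < 8) + (j != j)) // ((38 < 8) + (out - out))
j = (24 < 8) + out
j = j[out]
out = out * out
if 34 != j:
    j = j * 35
else:
    out = 33
j = out > out
record(j)
out = out * (13 > j)

out = out * (13 > j)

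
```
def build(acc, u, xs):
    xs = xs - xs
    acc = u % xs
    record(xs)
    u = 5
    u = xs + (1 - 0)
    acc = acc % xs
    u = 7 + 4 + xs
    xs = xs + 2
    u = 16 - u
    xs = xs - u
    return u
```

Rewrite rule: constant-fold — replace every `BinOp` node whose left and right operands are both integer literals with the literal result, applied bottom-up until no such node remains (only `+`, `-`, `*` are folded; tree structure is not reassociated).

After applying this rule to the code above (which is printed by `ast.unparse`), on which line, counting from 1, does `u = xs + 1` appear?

Transformed code:
def build(acc, u, xs):
    xs = xs - xs
    acc = u % xs
    record(xs)
    u = 5
    u = xs + 1
    acc = acc % xs
    u = 11 + xs
    xs = xs + 2
    u = 16 - u
    xs = xs - u
    return u

6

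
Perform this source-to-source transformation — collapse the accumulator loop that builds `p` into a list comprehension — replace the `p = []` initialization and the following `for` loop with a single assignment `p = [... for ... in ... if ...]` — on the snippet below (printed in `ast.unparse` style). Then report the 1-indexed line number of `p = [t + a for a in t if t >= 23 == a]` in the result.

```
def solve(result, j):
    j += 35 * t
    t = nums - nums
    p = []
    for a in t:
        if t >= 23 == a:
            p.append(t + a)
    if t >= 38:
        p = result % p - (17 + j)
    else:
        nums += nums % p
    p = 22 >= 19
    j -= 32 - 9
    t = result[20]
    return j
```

Transformed code:
def solve(result, j):
    j += 35 * t
    t = nums - nums
    p = [t + a for a in t if t >= 23 == a]
    if t >= 38:
        p = result % p - (17 + j)
    else:
        nums += nums % p
    p = 22 >= 19
    j -= 32 - 9
    t = result[20]
    return j

4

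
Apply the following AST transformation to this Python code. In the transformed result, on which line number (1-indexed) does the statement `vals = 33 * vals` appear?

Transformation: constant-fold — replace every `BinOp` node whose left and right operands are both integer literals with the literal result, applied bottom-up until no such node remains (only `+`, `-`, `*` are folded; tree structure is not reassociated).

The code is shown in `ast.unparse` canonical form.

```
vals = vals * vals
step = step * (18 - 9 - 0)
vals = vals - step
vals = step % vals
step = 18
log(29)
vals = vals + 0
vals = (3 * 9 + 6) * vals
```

Transformed code:
vals = vals * vals
step = step * 9
vals = vals - step
vals = step % vals
step = 18
log(29)
vals = vals + 0
vals = 33 * vals

8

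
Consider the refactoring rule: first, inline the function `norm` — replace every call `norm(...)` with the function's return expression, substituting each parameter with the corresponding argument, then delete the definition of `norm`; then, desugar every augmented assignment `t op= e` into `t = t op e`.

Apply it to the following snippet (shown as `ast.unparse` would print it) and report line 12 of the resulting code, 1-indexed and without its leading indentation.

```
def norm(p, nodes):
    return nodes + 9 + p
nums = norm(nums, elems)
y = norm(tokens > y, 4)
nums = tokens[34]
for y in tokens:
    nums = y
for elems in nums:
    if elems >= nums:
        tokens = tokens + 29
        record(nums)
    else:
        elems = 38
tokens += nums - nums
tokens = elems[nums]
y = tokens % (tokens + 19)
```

Transformed code:
nums = elems + 9 + nums
y = 4 + 9 + (tokens > y)
nums = tokens[34]
for y in tokens:
    nums = y
for elems in nums:
    if elems >= nums:
        tokens = tokens + 29
        record(nums)
    else:
        elems = 38
tokens = tokens + (nums - nums)
tokens = elems[nums]
y = tokens % (tokens + 19)

tokens = tokens + (nums - nums)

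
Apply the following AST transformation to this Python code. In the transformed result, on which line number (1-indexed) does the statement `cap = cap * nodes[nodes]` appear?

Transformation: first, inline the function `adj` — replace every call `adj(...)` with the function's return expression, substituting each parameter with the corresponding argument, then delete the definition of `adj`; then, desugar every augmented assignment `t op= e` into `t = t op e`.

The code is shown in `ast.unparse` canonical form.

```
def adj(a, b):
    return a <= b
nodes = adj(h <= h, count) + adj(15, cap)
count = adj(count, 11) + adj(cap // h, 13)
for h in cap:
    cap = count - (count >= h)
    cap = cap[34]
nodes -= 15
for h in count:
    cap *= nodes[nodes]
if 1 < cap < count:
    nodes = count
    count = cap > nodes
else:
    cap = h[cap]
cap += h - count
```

8

Transformed code:
nodes = ((h <= h) <= count) + (15 <= cap)
count = (count <= 11) + (cap // h <= 13)
for h in cap:
    cap = count - (count >= h)
    cap = cap[34]
nodes = nodes - 15
for h in count:
    cap = cap * nodes[nodes]
if 1 < cap < count:
    nodes = count
    count = cap > nodes
else:
    cap = h[cap]
cap = cap + (h - count)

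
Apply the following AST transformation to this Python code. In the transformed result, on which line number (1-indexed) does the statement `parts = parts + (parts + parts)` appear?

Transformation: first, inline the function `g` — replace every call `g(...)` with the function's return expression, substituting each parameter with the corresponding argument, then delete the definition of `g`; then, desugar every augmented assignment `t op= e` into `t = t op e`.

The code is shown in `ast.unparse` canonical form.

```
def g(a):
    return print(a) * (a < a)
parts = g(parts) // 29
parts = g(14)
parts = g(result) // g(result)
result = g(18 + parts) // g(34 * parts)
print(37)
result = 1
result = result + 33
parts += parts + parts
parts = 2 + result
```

8

Transformed code:
parts = print(parts) * (parts < parts) // 29
parts = print(14) * (14 < 14)
parts = print(result) * (result < result) // (print(result) * (result < result))
result = print(18 + parts) * (18 + parts < 18 + parts) // (print(34 * parts) * (34 * parts < 34 * parts))
print(37)
result = 1
result = result + 33
parts = parts + (parts + parts)
parts = 2 + result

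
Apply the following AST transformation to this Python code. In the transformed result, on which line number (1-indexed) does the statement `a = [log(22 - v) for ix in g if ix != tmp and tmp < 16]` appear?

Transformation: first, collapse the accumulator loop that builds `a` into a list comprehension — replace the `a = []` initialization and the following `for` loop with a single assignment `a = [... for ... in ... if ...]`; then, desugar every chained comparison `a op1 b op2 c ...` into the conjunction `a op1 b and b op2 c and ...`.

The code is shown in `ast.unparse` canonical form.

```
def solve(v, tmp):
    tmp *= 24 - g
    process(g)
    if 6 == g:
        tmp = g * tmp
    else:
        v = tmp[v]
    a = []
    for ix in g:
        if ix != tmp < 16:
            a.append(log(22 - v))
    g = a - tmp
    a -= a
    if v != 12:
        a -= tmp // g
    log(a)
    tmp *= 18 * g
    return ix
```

Transformed code:
def solve(v, tmp):
    tmp *= 24 - g
    process(g)
    if 6 == g:
        tmp = g * tmp
    else:
        v = tmp[v]
    a = [log(22 - v) for ix in g if ix != tmp and tmp < 16]
    g = a - tmp
    a -= a
    if v != 12:
        a -= tmp // g
    log(a)
    tmp *= 18 * g
    return ix

8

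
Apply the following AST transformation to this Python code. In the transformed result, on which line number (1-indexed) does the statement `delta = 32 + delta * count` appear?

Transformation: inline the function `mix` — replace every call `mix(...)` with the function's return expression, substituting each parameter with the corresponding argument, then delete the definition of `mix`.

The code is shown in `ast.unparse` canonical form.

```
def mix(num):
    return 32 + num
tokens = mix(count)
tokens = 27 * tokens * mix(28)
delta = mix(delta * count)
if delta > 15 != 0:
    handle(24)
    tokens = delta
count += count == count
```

Transformed code:
tokens = 32 + count
tokens = 27 * tokens * (32 + 28)
delta = 32 + delta * count
if delta > 15 != 0:
    handle(24)
    tokens = delta
count += count == count

3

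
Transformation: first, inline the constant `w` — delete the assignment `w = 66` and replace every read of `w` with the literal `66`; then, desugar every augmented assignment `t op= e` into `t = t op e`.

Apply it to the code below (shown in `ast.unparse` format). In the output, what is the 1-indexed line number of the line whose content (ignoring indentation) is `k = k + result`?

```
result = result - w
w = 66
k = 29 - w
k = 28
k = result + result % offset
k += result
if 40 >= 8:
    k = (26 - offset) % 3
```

5

Transformed code:
result = result - 66
k = 29 - 66
k = 28
k = result + result % offset
k = k + result
if 40 >= 8:
    k = (26 - offset) % 3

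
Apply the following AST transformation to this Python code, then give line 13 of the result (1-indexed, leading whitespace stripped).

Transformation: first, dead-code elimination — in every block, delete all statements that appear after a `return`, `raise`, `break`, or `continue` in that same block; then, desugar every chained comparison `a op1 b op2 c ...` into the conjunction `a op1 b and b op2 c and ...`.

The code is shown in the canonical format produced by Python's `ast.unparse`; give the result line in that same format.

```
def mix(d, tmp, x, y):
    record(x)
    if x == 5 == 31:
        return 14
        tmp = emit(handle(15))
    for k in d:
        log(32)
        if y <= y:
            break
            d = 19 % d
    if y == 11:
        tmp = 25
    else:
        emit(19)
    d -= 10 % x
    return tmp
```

d -= 10 % x

Transformed code:
def mix(d, tmp, x, y):
    record(x)
    if x == 5 and 5 == 31:
        return 14
    for k in d:
        log(32)
        if y <= y:
            break
    if y == 11:
        tmp = 25
    else:
        emit(19)
    d -= 10 % x
    return tmp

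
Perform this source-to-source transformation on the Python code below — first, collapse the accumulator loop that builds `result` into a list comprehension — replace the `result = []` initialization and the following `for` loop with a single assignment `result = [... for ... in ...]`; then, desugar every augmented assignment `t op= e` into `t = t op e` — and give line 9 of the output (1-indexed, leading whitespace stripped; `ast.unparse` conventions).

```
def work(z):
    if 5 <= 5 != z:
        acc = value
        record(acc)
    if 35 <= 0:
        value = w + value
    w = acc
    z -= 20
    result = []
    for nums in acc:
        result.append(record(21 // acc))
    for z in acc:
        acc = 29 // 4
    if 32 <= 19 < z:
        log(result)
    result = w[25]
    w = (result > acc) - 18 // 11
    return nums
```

result = [record(21 // acc) for nums in acc]

Transformed code:
def work(z):
    if 5 <= 5 != z:
        acc = value
        record(acc)
    if 35 <= 0:
        value = w + value
    w = acc
    z = z - 20
    result = [record(21 // acc) for nums in acc]
    for z in acc:
        acc = 29 // 4
    if 32 <= 19 < z:
        log(result)
    result = w[25]
    w = (result > acc) - 18 // 11
    return nums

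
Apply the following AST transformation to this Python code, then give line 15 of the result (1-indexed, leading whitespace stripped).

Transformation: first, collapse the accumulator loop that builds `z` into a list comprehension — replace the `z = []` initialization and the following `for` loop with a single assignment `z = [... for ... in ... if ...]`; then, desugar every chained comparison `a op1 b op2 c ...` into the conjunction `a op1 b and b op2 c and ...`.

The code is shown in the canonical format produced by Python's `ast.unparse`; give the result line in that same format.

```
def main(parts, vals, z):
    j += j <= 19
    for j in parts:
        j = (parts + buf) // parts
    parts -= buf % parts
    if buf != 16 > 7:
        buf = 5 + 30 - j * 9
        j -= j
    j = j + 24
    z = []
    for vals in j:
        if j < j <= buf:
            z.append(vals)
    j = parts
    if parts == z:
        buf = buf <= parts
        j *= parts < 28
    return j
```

Transformed code:
def main(parts, vals, z):
    j += j <= 19
    for j in parts:
        j = (parts + buf) // parts
    parts -= buf % parts
    if buf != 16 and 16 > 7:
        buf = 5 + 30 - j * 9
        j -= j
    j = j + 24
    z = [vals for vals in j if j < j and j <= buf]
    j = parts
    if parts == z:
        buf = buf <= parts
        j *= parts < 28
    return j

return j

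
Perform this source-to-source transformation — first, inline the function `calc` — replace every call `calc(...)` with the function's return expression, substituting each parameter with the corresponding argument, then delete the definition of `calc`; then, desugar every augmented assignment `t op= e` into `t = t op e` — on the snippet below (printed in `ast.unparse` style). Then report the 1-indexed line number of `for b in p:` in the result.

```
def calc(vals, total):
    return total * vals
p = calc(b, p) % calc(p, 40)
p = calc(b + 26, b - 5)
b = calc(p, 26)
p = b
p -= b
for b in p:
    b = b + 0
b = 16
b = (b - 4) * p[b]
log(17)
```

Transformed code:
p = p * b % (40 * p)
p = (b - 5) * (b + 26)
b = 26 * p
p = b
p = p - b
for b in p:
    b = b + 0
b = 16
b = (b - 4) * p[b]
log(17)

6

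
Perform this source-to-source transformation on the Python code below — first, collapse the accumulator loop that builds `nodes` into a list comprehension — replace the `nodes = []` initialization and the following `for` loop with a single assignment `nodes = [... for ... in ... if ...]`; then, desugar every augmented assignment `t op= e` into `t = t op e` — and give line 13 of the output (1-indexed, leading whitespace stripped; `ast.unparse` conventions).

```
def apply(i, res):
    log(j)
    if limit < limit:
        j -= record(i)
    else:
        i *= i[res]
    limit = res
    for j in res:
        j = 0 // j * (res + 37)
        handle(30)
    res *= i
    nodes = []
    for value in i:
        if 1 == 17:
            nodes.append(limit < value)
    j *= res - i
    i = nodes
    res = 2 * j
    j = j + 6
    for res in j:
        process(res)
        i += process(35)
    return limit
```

j = j * (res - i)

Transformed code:
def apply(i, res):
    log(j)
    if limit < limit:
        j = j - record(i)
    else:
        i = i * i[res]
    limit = res
    for j in res:
        j = 0 // j * (res + 37)
        handle(30)
    res = res * i
    nodes = [limit < value for value in i if 1 == 17]
    j = j * (res - i)
    i = nodes
    res = 2 * j
    j = j + 6
    for res in j:
        process(res)
        i = i + process(35)
    return limit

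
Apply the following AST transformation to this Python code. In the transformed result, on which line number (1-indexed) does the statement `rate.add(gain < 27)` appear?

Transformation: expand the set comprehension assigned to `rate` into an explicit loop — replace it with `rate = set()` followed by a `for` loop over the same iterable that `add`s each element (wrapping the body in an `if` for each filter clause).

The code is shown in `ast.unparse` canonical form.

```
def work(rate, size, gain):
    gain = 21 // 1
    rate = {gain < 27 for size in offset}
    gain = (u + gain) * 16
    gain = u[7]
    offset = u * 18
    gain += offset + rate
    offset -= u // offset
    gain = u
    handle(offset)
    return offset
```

Transformed code:
def work(rate, size, gain):
    gain = 21 // 1
    rate = set()
    for size in offset:
        rate.add(gain < 27)
    gain = (u + gain) * 16
    gain = u[7]
    offset = u * 18
    gain += offset + rate
    offset -= u // offset
    gain = u
    handle(offset)
    return offset

5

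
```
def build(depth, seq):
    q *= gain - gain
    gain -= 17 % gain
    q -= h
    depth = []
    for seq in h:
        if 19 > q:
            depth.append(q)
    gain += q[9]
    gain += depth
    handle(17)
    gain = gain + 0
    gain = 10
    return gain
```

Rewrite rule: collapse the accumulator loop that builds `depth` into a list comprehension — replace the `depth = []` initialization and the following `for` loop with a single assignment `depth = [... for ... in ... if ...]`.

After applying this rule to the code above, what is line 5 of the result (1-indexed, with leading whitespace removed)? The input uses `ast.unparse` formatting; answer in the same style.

depth = [q for seq in h if 19 > q]

Transformed code:
def build(depth, seq):
    q *= gain - gain
    gain -= 17 % gain
    q -= h
    depth = [q for seq in h if 19 > q]
    gain += q[9]
    gain += depth
    handle(17)
    gain = gain + 0
    gain = 10
    return gain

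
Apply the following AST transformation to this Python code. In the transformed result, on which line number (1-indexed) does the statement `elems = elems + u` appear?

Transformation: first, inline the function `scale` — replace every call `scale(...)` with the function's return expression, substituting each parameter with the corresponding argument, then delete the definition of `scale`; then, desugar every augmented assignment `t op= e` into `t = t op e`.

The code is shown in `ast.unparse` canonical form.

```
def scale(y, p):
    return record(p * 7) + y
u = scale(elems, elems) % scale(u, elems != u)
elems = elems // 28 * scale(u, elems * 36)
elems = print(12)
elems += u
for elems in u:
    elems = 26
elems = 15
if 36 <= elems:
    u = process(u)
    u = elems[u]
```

Transformed code:
u = (record(elems * 7) + elems) % (record((elems != u) * 7) + u)
elems = elems // 28 * (record(elems * 36 * 7) + u)
elems = print(12)
elems = elems + u
for elems in u:
    elems = 26
elems = 15
if 36 <= elems:
    u = process(u)
    u = elems[u]

4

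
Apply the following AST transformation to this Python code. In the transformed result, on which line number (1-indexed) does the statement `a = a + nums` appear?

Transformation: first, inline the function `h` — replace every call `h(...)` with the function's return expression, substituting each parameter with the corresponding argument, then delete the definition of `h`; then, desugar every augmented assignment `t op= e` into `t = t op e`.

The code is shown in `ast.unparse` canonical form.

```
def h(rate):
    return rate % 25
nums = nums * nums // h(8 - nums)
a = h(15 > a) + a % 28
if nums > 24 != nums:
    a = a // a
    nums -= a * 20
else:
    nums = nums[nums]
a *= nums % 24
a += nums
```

9

Transformed code:
nums = nums * nums // ((8 - nums) % 25)
a = (15 > a) % 25 + a % 28
if nums > 24 != nums:
    a = a // a
    nums = nums - a * 20
else:
    nums = nums[nums]
a = a * (nums % 24)
a = a + nums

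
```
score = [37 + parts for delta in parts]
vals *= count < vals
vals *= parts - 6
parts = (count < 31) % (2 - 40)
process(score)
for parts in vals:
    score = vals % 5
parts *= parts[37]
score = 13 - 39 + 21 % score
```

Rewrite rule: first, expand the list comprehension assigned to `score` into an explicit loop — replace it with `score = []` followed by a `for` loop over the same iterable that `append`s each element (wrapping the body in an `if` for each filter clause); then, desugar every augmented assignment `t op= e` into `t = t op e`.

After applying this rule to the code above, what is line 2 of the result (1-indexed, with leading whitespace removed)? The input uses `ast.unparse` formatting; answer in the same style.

for delta in parts:

Transformed code:
score = []
for delta in parts:
    score.append(37 + parts)
vals = vals * (count < vals)
vals = vals * (parts - 6)
parts = (count < 31) % (2 - 40)
process(score)
for parts in vals:
    score = vals % 5
parts = parts * parts[37]
score = 13 - 39 + 21 % score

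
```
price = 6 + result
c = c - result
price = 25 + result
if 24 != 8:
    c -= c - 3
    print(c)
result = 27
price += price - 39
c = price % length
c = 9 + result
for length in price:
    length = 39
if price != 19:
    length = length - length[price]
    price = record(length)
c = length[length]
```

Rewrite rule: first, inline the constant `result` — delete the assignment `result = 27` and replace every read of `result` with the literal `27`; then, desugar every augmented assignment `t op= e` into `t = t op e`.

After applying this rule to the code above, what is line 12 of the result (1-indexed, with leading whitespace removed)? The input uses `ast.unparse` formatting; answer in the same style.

if price != 19:

Transformed code:
price = 6 + 27
c = c - 27
price = 25 + 27
if 24 != 8:
    c = c - (c - 3)
    print(c)
price = price + (price - 39)
c = price % length
c = 9 + 27
for length in price:
    length = 39
if price != 19:
    length = length - length[price]
    price = record(length)
c = length[length]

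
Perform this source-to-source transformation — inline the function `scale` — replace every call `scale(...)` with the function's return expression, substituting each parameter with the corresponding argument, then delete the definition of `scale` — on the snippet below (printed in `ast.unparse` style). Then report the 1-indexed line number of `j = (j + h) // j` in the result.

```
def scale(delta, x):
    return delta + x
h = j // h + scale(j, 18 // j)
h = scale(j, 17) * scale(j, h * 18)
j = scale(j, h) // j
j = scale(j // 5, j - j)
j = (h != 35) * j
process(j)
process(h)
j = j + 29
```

Transformed code:
h = j // h + (j + 18 // j)
h = (j + 17) * (j + h * 18)
j = (j + h) // j
j = j // 5 + (j - j)
j = (h != 35) * j
process(j)
process(h)
j = j + 29

3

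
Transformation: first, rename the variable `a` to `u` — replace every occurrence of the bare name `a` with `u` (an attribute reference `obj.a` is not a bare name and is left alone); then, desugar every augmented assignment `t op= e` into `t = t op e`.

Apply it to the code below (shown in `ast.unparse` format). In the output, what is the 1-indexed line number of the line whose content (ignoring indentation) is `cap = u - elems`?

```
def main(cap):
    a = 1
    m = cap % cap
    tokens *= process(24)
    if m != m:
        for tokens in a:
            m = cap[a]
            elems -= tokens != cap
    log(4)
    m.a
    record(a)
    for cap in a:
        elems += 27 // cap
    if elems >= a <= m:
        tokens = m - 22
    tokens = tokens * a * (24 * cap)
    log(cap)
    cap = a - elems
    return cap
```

18

Transformed code:
def main(cap):
    u = 1
    m = cap % cap
    tokens = tokens * process(24)
    if m != m:
        for tokens in u:
            m = cap[u]
            elems = elems - (tokens != cap)
    log(4)
    m.a
    record(u)
    for cap in u:
        elems = elems + 27 // cap
    if elems >= u <= m:
        tokens = m - 22
    tokens = tokens * u * (24 * cap)
    log(cap)
    cap = u - elems
    return cap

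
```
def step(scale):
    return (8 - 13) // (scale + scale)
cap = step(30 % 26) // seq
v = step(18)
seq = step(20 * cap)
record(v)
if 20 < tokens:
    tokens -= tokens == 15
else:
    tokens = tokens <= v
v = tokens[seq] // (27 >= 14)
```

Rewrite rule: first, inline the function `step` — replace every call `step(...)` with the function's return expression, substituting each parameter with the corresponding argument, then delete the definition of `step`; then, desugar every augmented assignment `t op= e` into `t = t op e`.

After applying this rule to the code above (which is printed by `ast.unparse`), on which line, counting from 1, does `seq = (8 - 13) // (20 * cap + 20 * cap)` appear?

Transformed code:
cap = (8 - 13) // (30 % 26 + 30 % 26) // seq
v = (8 - 13) // (18 + 18)
seq = (8 - 13) // (20 * cap + 20 * cap)
record(v)
if 20 < tokens:
    tokens = tokens - (tokens == 15)
else:
    tokens = tokens <= v
v = tokens[seq] // (27 >= 14)

3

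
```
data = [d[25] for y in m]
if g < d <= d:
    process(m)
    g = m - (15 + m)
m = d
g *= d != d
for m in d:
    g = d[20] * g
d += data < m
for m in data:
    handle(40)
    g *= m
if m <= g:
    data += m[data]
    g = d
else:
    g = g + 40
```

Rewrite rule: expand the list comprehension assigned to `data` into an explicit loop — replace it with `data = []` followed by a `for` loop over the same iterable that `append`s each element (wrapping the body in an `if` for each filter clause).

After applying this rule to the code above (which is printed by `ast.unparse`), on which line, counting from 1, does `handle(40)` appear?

13

Transformed code:
data = []
for y in m:
    data.append(d[25])
if g < d <= d:
    process(m)
    g = m - (15 + m)
m = d
g *= d != d
for m in d:
    g = d[20] * g
d += data < m
for m in data:
    handle(40)
    g *= m
if m <= g:
    data += m[data]
    g = d
else:
    g = g + 40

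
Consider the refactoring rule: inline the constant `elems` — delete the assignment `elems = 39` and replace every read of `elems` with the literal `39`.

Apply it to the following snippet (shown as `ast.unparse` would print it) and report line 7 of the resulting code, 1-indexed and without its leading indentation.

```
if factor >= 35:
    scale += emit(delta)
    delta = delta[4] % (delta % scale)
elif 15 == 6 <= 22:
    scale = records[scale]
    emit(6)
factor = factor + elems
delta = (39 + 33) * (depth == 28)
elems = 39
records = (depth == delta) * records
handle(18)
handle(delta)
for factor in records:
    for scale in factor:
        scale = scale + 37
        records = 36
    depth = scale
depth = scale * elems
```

Transformed code:
if factor >= 35:
    scale += emit(delta)
    delta = delta[4] % (delta % scale)
elif 15 == 6 <= 22:
    scale = records[scale]
    emit(6)
factor = factor + 39
delta = (39 + 33) * (depth == 28)
records = (depth == delta) * records
handle(18)
handle(delta)
for factor in records:
    for scale in factor:
        scale = scale + 37
        records = 36
    depth = scale
depth = scale * 39

factor = factor + 39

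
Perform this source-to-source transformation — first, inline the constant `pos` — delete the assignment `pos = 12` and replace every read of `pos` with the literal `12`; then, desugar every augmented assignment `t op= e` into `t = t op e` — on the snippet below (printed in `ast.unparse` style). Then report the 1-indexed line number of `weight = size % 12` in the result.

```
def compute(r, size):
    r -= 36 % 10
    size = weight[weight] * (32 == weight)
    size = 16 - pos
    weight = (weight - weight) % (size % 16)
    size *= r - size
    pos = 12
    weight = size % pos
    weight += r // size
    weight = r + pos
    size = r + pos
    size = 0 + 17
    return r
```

Transformed code:
def compute(r, size):
    r = r - 36 % 10
    size = weight[weight] * (32 == weight)
    size = 16 - 12
    weight = (weight - weight) % (size % 16)
    size = size * (r - size)
    weight = size % 12
    weight = weight + r // size
    weight = r + 12
    size = r + 12
    size = 0 + 17
    return r

7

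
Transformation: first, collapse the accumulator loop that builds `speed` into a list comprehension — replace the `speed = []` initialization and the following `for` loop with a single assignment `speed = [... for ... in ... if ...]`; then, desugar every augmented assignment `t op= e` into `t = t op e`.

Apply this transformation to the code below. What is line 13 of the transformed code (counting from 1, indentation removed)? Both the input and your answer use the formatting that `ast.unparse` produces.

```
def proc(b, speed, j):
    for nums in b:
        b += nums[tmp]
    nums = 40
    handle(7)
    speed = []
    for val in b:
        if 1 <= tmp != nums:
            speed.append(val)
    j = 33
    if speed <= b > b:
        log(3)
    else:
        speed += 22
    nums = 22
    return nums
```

Transformed code:
def proc(b, speed, j):
    for nums in b:
        b = b + nums[tmp]
    nums = 40
    handle(7)
    speed = [val for val in b if 1 <= tmp != nums]
    j = 33
    if speed <= b > b:
        log(3)
    else:
        speed = speed + 22
    nums = 22
    return nums

return nums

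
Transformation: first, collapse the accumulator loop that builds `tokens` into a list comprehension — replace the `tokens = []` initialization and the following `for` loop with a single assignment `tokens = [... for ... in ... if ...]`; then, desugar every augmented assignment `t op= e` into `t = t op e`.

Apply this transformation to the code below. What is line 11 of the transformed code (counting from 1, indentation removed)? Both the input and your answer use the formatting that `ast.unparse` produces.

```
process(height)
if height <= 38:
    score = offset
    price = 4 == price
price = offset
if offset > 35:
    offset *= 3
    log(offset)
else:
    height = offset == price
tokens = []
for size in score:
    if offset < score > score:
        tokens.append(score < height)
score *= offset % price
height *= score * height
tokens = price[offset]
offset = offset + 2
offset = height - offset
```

Transformed code:
process(height)
if height <= 38:
    score = offset
    price = 4 == price
price = offset
if offset > 35:
    offset = offset * 3
    log(offset)
else:
    height = offset == price
tokens = [score < height for size in score if offset < score > score]
score = score * (offset % price)
height = height * (score * height)
tokens = price[offset]
offset = offset + 2
offset = height - offset

tokens = [score < height for size in score if offset < score > score]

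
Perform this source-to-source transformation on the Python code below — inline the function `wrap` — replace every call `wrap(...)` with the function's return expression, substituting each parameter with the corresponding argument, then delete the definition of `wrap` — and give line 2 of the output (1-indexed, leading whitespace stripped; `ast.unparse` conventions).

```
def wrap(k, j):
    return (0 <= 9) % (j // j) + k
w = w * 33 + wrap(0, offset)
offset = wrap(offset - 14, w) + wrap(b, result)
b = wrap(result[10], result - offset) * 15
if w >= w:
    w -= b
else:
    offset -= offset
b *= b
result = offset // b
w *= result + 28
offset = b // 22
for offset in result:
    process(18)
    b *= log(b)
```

offset = (0 <= 9) % (w // w) + (offset - 14) + ((0 <= 9) % (result // result) + b)

Transformed code:
w = w * 33 + ((0 <= 9) % (offset // offset) + 0)
offset = (0 <= 9) % (w // w) + (offset - 14) + ((0 <= 9) % (result // result) + b)
b = ((0 <= 9) % ((result - offset) // (result - offset)) + result[10]) * 15
if w >= w:
    w -= b
else:
    offset -= offset
b *= b
result = offset // b
w *= result + 28
offset = b // 22
for offset in result:
    process(18)
    b *= log(b)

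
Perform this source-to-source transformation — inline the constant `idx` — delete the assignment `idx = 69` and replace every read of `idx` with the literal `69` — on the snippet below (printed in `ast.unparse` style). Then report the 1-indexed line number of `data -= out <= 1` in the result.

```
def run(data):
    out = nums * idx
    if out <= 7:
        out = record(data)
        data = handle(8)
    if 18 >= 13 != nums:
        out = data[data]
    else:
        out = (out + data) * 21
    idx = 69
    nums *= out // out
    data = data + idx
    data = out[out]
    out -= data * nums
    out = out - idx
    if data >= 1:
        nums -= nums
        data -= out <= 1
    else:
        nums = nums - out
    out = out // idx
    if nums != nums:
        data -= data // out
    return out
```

Transformed code:
def run(data):
    out = nums * 69
    if out <= 7:
        out = record(data)
        data = handle(8)
    if 18 >= 13 != nums:
        out = data[data]
    else:
        out = (out + data) * 21
    nums *= out // out
    data = data + 69
    data = out[out]
    out -= data * nums
    out = out - 69
    if data >= 1:
        nums -= nums
        data -= out <= 1
    else:
        nums = nums - out
    out = out // 69
    if nums != nums:
        data -= data // out
    return out

17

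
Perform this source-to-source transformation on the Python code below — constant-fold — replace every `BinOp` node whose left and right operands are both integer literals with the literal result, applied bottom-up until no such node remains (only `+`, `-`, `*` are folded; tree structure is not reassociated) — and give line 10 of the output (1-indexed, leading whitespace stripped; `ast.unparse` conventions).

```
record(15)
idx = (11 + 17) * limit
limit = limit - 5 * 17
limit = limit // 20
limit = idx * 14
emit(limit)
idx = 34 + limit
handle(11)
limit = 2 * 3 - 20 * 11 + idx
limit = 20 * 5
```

Transformed code:
record(15)
idx = 28 * limit
limit = limit - 85
limit = limit // 20
limit = idx * 14
emit(limit)
idx = 34 + limit
handle(11)
limit = -214 + idx
limit = 100

limit = 100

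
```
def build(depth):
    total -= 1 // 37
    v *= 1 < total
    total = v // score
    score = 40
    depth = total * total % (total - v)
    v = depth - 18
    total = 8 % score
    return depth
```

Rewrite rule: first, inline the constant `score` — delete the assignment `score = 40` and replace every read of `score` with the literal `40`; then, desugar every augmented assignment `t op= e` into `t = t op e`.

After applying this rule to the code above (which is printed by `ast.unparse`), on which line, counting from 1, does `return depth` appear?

8

Transformed code:
def build(depth):
    total = total - 1 // 37
    v = v * (1 < total)
    total = v // 40
    depth = total * total % (total - v)
    v = depth - 18
    total = 8 % 40
    return depth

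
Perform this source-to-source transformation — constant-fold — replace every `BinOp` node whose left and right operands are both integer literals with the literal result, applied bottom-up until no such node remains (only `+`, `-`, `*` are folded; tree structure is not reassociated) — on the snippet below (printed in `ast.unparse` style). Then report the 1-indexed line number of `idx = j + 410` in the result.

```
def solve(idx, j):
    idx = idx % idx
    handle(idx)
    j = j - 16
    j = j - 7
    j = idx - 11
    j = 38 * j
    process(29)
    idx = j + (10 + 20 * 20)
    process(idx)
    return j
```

9

Transformed code:
def solve(idx, j):
    idx = idx % idx
    handle(idx)
    j = j - 16
    j = j - 7
    j = idx - 11
    j = 38 * j
    process(29)
    idx = j + 410
    process(idx)
    return j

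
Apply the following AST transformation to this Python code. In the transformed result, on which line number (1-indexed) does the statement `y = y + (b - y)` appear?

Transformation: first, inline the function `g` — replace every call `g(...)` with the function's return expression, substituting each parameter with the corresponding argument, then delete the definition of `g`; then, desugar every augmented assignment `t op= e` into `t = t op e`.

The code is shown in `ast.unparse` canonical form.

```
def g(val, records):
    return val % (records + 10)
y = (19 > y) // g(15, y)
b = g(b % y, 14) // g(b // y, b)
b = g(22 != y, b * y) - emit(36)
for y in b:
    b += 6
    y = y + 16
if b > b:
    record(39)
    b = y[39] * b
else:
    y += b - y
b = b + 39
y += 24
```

11

Transformed code:
y = (19 > y) // (15 % (y + 10))
b = b % y % (14 + 10) // (b // y % (b + 10))
b = (22 != y) % (b * y + 10) - emit(36)
for y in b:
    b = b + 6
    y = y + 16
if b > b:
    record(39)
    b = y[39] * b
else:
    y = y + (b - y)
b = b + 39
y = y + 24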